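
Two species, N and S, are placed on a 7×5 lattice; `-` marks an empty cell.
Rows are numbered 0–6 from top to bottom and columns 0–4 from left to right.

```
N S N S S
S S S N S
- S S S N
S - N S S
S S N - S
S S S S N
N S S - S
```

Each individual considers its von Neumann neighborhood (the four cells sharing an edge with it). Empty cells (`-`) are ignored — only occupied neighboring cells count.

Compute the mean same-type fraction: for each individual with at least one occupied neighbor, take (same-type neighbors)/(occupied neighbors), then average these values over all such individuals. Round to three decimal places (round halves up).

(0,0)N 0/2
(0,1)S 1/3
(0,2)N 0/3
(0,3)S 1/3
(0,4)S 2/2
(1,0)S 1/2
(1,1)S 4/4
(1,2)S 2/4
(1,3)N 0/4
(1,4)S 1/3
(2,1)S 2/2
(2,2)S 3/4
(2,3)S 2/4
(2,4)N 0/3
(3,0)S 1/1
(3,2)N 1/3
(3,3)S 2/3
(3,4)S 2/3
(4,0)S 3/3
(4,1)S 2/3
(4,2)N 1/3
(4,4)S 1/2
(5,0)S 2/3
(5,1)S 4/4
(5,2)S 3/4
(5,3)S 1/2
(5,4)N 0/3
(6,0)N 0/2
(6,1)S 2/3
(6,2)S 2/2
(6,4)S 0/1
Sum over 31 individuals: 0/2 + 1/3 + 0/3 + 1/3 + 2/2 + 1/2 + 4/4 + 2/4 + 0/4 + 1/3 + 2/2 + 3/4 + 2/4 + 0/3 + 1/1 + 1/3 + 2/3 + 2/3 + 3/3 + 2/3 + 1/3 + 1/2 + 2/3 + 4/4 + 3/4 + 1/2 + 0/3 + 0/2 + 2/3 + 2/2 + 0/1 = 16; mean = 16 ÷ 31 = 16/31 = 0.516129… → 0.516.

0.516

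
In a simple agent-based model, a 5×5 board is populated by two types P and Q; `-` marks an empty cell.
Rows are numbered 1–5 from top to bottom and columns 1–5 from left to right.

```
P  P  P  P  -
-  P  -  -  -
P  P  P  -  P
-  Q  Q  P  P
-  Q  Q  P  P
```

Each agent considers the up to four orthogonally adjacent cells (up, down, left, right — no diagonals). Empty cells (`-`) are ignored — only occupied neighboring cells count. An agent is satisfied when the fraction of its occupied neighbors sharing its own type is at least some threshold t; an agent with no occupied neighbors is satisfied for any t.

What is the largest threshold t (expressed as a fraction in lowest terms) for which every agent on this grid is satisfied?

1/2

(1,1)P 1/1
(1,2)P 3/3
(1,3)P 2/2
(1,4)P 1/1
(2,2)P 2/2
(3,1)P 1/1
(3,2)P 3/4
(3,3)P 1/2
(3,5)P 1/1
(4,2)Q 2/3
(4,3)Q 2/4
(4,4)P 2/3
(4,5)P 3/3
(5,2)Q 2/2
(5,3)Q 2/3
(5,4)P 2/3
(5,5)P 2/2
The smallest same-type fraction is 1/2 at (3,3), which reduces to 1/2. Any threshold above that leaves this agent unsatisfied.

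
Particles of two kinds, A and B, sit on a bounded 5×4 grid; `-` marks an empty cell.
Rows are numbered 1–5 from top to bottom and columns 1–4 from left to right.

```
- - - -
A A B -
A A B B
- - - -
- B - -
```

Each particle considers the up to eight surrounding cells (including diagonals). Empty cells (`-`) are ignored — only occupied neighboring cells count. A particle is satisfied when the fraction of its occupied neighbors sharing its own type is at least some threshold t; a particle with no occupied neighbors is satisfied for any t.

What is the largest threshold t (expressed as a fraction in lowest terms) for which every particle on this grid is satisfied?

Row 2: (2,1)A 3/3 · (2,2)A 3/5 · (2,3)B 2/4
Row 3: (3,1)A 3/3 · (3,2)A 3/5 · (3,3)B 2/4 · (3,4)B 2/2
Row 5: (5,2)B — no occupied neighbors
The smallest same-type fraction is 2/4 at (2,3), which reduces to 1/2. Any threshold above that leaves this particle unsatisfied.

1/2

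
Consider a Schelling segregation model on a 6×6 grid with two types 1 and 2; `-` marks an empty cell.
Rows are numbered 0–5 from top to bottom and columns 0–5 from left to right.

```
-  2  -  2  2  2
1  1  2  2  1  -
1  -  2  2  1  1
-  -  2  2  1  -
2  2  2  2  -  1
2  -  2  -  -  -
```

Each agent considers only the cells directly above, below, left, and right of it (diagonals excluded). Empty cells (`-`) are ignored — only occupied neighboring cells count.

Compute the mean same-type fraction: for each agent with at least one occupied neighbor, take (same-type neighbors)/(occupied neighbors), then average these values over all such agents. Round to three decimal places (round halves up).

0.804

Row 0: (0,1)2 0/1 · (0,3)2 2/2 · (0,4)2 2/3 · (0,5)2 1/1
Row 1: (1,0)1 2/2 · (1,1)1 1/3 · (1,2)2 2/3 · (1,3)2 3/4 · (1,4)1 1/3
Row 2: (2,0)1 1/1 · (2,2)2 3/3 · (2,3)2 3/4 · (2,4)1 3/4 · (2,5)1 1/1
Row 3: (3,2)2 3/3 · (3,3)2 3/4 · (3,4)1 1/2
Row 4: (4,0)2 2/2 · (4,1)2 2/2 · (4,2)2 4/4 · (4,3)2 2/2 · (4,5)1 — no occupied neighbors
Row 5: (5,0)2 1/1 · (5,2)2 1/1
Sum over 23 agents: 0/1 + 2/2 + 2/3 + 1/1 + 2/2 + 1/3 + 2/3 + 3/4 + 1/3 + 1/1 + 3/3 + 3/4 + 3/4 + 1/1 + 3/3 + 3/4 + 1/2 + 2/2 + 2/2 + 4/4 + 2/2 + 1/1 + 1/1 = 37/2; mean = 37/2 ÷ 23 = 37/46 = 0.804347… → 0.804.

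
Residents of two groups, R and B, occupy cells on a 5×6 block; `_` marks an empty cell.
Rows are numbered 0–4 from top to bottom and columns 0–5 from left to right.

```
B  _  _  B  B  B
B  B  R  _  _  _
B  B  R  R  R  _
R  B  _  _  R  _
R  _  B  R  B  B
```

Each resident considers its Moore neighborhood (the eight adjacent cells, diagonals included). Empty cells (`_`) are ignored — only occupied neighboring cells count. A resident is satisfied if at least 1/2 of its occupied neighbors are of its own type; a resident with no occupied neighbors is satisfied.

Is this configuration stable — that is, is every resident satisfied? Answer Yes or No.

(0,0)B 2/2 ok
(0,3)B 1/2 ok
(0,4)B 2/2 ok
(0,5)B 1/1 ok
(1,0)B 4/4 ok
(1,1)B 4/6 ok
(1,2)R 2/5 unhappy
(2,0)B 4/5 ok
(2,1)B 4/7 ok
(2,2)R 2/5 unhappy
(2,3)R 4/4 ok
(2,4)R 2/2 ok
(3,0)R 1/4 unhappy
(3,1)B 3/6 ok
(3,4)R 3/5 ok
(4,0)R 1/2 ok
(4,2)B 1/2 ok
(4,3)R 1/3 unhappy
(4,4)B 1/3 unhappy
(4,5)B 1/2 ok
For instance (1,2) has only 2/5 same-type neighbors, below 1/2.

No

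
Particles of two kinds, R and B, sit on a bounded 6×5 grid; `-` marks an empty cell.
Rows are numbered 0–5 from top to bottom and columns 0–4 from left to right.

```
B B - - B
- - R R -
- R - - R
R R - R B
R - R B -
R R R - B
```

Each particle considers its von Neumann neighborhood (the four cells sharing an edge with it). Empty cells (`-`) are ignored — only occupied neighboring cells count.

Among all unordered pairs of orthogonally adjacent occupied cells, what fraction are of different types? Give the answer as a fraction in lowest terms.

Scan each occupied cell's neighbors to the right and below so each pair is counted once.
From row 0: 0 unlike of 1 pairs (running 0/1).
From row 1: 0 unlike of 1 pairs (running 0/2).
From row 2: 1 unlike of 2 pairs (running 1/4).
From row 3: 2 unlike of 4 pairs (running 3/8).
From row 4: 1 unlike of 3 pairs (running 4/11).
From row 5: 0 unlike of 2 pairs (running 4/13).
Total adjacent occupied pairs: 13; unlike-type pairs: 4.
4/13 is already in lowest terms.

4/13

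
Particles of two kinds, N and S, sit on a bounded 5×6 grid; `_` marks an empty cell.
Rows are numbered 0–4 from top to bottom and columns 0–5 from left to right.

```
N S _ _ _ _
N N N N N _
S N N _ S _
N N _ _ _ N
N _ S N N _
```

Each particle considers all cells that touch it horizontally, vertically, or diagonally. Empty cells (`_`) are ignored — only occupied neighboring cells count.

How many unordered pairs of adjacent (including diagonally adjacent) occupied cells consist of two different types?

Scan each occupied cell's neighbors to the right and below (and the two forward diagonals) so each pair is counted once.
From row 0: 4 unlike of 6 pairs (running 4/6).
From row 1: 4 unlike of 14 pairs (running 8/20).
From row 2: 4 unlike of 8 pairs (running 12/28).
From row 3: 1 unlike of 5 pairs (running 13/33).
From row 4: 1 unlike of 2 pairs (running 14/35).
Total adjacent occupied pairs: 35; unlike-type pairs: 14.

14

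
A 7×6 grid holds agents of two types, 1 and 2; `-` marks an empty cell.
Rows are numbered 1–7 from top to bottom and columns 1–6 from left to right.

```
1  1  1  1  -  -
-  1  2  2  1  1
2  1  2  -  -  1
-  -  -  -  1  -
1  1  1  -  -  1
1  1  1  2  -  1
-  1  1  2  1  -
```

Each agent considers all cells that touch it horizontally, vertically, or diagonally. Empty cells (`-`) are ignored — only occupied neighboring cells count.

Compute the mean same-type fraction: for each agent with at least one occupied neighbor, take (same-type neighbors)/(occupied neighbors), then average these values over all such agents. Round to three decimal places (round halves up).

Row 1: (1,1)1 2/2 · (1,2)1 3/4 · (1,3)1 3/5 · (1,4)1 2/4
Row 2: (2,2)1 4/7 · (2,3)2 2/7 · (2,4)2 2/5 · (2,5)1 3/4 · (2,6)1 2/2
Row 3: (3,1)2 0/2 · (3,2)1 1/4 · (3,3)2 2/4 · (3,6)1 3/3
Row 4: (4,5)1 2/2
Row 5: (5,1)1 3/3 · (5,2)1 5/5 · (5,3)1 3/4 · (5,6)1 2/2
Row 6: (6,1)1 4/4 · (6,2)1 7/7 · (6,3)1 5/7 · (6,4)2 1/5 · (6,6)1 2/2
Row 7: (7,2)1 4/4 · (7,3)1 3/5 · (7,4)2 1/4 · (7,5)1 1/3
Sum over 27 agents: 2/2 + 3/4 + 3/5 + 2/4 + 4/7 + 2/7 + 2/5 + 3/4 + 2/2 + 0/2 + 1/4 + 2/4 + 3/3 + 2/2 + 3/3 + 5/5 + 3/4 + 2/2 + 4/4 + 7/7 + 5/7 + 1/5 + 2/2 + 4/4 + 3/5 + 1/4 + 1/3 = 7751/420; mean = 7751/420 ÷ 27 = 7751/11340 = 0.683509… → 0.684.

0.684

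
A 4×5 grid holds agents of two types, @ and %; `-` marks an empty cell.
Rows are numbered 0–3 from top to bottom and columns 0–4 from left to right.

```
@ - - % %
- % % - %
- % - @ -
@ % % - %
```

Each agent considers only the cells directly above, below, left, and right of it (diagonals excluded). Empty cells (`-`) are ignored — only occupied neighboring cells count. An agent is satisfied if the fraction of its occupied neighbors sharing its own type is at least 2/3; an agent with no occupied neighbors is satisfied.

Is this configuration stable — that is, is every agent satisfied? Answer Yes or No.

No

(0,0)@ 0/0 satisfied
(0,3)% 1/1 satisfied
(0,4)% 2/2 satisfied
(1,1)% 2/2 satisfied
(1,2)% 1/1 satisfied
(1,4)% 1/1 satisfied
(2,1)% 2/2 satisfied
(2,3)@ 0/0 satisfied
(3,0)@ 0/1 not
(3,1)% 2/3 satisfied
(3,2)% 1/1 satisfied
(3,4)% 0/0 satisfied
For instance (3,0) has only 0/1 same-type neighbors, below 2/3.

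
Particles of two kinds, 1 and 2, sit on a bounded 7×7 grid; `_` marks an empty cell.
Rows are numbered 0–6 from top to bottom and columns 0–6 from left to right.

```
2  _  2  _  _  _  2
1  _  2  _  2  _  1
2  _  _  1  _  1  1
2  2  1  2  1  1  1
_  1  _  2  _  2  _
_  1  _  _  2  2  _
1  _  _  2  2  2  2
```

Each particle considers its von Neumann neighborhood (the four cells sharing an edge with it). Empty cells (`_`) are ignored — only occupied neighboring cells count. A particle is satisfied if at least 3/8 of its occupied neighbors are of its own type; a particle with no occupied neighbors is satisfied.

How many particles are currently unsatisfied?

(0,0)2 0/1 unhappy
(0,2)2 1/1 ok
(0,6)2 0/1 unhappy
(1,0)1 0/2 unhappy
(1,2)2 1/1 ok
(1,4)2 0/0 ok
(1,6)1 1/2 ok
(2,0)2 1/2 ok
(2,3)1 0/1 unhappy
(2,5)1 2/2 ok
(2,6)1 3/3 ok
(3,0)2 2/2 ok
(3,1)2 1/3 unhappy
(3,2)1 0/2 unhappy
(3,3)2 1/4 unhappy
(3,4)1 1/2 ok
(3,5)1 3/4 ok
(3,6)1 2/2 ok
(4,1)1 1/2 ok
(4,3)2 1/1 ok
(4,5)2 1/2 ok
(5,1)1 1/1 ok
(5,4)2 2/2 ok
(5,5)2 3/3 ok
(6,0)1 0/0 ok
(6,3)2 1/1 ok
(6,4)2 3/3 ok
(6,5)2 3/3 ok
(6,6)2 1/1 ok
Unsatisfied: (0,0), (0,6), (1,0), (2,3), (3,1), (3,2), (3,3) — 7 in total.

7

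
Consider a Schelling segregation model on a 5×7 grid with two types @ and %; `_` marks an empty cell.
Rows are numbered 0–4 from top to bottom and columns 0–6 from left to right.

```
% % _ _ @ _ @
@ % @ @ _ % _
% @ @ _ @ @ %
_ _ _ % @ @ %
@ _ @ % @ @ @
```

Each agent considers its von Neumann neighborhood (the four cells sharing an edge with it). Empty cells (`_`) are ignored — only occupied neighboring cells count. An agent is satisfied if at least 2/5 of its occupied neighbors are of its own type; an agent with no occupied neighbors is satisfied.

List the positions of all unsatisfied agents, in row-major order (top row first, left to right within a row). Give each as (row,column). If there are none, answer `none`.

(1,0), (1,1), (1,5), (2,0), (2,1), (3,6), (4,2), (4,3)

Row 0: (0,0)% 1/2 satisfied · (0,1)% 2/2 satisfied · (0,4)@ 0/0 satisfied · (0,6)@ 0/0 satisfied
Row 1: (1,0)@ 0/3 not · (1,1)% 1/4 not · (1,2)@ 2/3 satisfied · (1,3)@ 1/1 satisfied · (1,5)% 0/1 not
Row 2: (2,0)% 0/2 not · (2,1)@ 1/3 not · (2,2)@ 2/2 satisfied · (2,4)@ 2/2 satisfied · (2,5)@ 2/4 satisfied · (2,6)% 1/2 satisfied
Row 3: (3,3)% 1/2 satisfied · (3,4)@ 3/4 satisfied · (3,5)@ 3/4 satisfied · (3,6)% 1/3 not
Row 4: (4,0)@ 0/0 satisfied · (4,2)@ 0/1 not · (4,3)% 1/3 not · (4,4)@ 2/3 satisfied · (4,5)@ 3/3 satisfied · (4,6)@ 1/2 satisfied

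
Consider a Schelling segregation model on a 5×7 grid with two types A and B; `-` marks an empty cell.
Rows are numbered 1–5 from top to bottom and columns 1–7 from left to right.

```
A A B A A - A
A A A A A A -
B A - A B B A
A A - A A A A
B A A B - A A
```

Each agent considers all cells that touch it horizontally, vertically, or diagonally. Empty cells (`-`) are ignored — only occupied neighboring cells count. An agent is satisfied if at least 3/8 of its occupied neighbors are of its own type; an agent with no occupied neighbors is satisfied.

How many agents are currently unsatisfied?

6

(1,1)A 3/3 ok
(1,2)A 4/5 ok
(1,3)B 0/5 unhappy
(1,4)A 4/5 ok
(1,5)A 4/4 ok
(1,7)A 1/1 ok
(2,1)A 4/5 ok
(2,2)A 5/7 ok
(2,3)A 6/7 ok
(2,4)A 5/7 ok
(2,5)A 5/7 ok
(2,6)A 4/6 ok
(3,1)B 0/5 unhappy
(3,2)A 5/6 ok
(3,4)A 5/6 ok
(3,5)B 1/8 unhappy
(3,6)B 1/7 unhappy
(3,7)A 3/4 ok
(4,1)A 3/5 ok
(4,2)A 4/6 ok
(4,4)A 3/5 ok
(4,5)A 4/7 ok
(4,6)A 5/7 ok
(4,7)A 4/5 ok
(5,1)B 0/3 unhappy
(5,2)A 3/4 ok
(5,3)A 3/4 ok
(5,4)B 0/3 unhappy
(5,6)A 4/4 ok
(5,7)A 3/3 ok
Unsatisfied: (1,3), (3,1), (3,5), (3,6), (5,1), (5,4) — 6 in total.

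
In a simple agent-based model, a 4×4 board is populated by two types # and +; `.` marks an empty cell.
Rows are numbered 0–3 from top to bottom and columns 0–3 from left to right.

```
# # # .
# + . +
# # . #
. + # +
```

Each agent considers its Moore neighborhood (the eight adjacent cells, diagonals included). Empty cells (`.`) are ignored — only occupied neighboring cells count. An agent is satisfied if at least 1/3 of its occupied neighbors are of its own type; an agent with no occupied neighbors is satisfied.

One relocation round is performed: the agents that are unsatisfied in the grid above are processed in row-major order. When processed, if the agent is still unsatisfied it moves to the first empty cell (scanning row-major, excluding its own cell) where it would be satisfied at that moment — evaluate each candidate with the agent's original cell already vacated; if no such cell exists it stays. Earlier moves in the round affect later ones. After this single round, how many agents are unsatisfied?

2

Initially unsatisfied (in order): (1,1), (1,3), (3,1), (3,3).
  (1,1) → (0,3).
  (1,3): now satisfied by earlier moves; stays.
  (3,1) → (1,2).
  (3,3) → (2,2).
Resulting grid:
# # # +
# . + +
# # + #
. . # .
Unsatisfied now: (0,2), (2,3).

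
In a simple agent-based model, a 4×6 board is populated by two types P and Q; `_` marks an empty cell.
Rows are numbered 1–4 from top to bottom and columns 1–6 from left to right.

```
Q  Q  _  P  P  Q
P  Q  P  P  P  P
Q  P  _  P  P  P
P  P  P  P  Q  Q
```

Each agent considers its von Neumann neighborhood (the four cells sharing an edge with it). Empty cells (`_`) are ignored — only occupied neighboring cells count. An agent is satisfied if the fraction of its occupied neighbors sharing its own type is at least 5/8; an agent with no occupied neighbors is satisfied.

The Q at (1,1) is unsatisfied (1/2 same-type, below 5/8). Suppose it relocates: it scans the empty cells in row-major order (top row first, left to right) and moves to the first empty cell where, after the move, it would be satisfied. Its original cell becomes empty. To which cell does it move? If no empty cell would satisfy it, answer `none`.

none

Vacating (1,1). Empty cells in order:
  (1,3): 1/3 same-type → still unsatisfied.
  (3,3): 0/4 same-type → still unsatisfied.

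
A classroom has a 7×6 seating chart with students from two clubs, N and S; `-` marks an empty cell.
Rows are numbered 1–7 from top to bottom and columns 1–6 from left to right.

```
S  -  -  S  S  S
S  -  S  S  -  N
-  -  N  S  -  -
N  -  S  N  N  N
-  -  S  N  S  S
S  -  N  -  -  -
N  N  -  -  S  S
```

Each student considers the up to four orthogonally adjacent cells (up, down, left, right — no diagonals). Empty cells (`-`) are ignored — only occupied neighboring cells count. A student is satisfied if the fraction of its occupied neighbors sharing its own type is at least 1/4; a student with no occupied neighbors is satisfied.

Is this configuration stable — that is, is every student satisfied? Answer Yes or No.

(1,1)S 1/1 ✓
(1,4)S 2/2 ✓
(1,5)S 2/2 ✓
(1,6)S 1/2 ✓
(2,1)S 1/1 ✓
(2,3)S 1/2 ✓
(2,4)S 3/3 ✓
(2,6)N 0/1 ✗
(3,3)N 0/3 ✗
(3,4)S 1/3 ✓
(4,1)N 0/0 ✓
(4,3)S 1/3 ✓
(4,4)N 2/4 ✓
(4,5)N 2/3 ✓
(4,6)N 1/2 ✓
(5,3)S 1/3 ✓
(5,4)N 1/3 ✓
(5,5)S 1/3 ✓
(5,6)S 1/2 ✓
(6,1)S 0/1 ✗
(6,3)N 0/1 ✗
(7,1)N 1/2 ✓
(7,2)N 1/1 ✓
(7,5)S 1/1 ✓
(7,6)S 1/1 ✓
For instance (2,6) has only 0/1 same-type neighbors, below 1/4.

No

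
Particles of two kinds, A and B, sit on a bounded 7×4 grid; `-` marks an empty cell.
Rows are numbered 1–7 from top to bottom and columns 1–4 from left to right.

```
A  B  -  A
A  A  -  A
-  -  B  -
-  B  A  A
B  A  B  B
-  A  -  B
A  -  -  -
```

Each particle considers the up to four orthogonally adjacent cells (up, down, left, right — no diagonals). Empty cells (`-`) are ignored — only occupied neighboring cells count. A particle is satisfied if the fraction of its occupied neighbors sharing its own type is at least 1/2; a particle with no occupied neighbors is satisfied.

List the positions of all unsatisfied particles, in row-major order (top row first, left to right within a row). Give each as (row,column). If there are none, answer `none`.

Row 1: (1,1)A 1/2 ✓ · (1,2)B 0/2 ✗ · (1,4)A 1/1 ✓
Row 2: (2,1)A 2/2 ✓ · (2,2)A 1/2 ✓ · (2,4)A 1/1 ✓
Row 3: (3,3)B 0/1 ✗
Row 4: (4,2)B 0/2 ✗ · (4,3)A 1/4 ✗ · (4,4)A 1/2 ✓
Row 5: (5,1)B 0/1 ✗ · (5,2)A 1/4 ✗ · (5,3)B 1/3 ✗ · (5,4)B 2/3 ✓
Row 6: (6,2)A 1/1 ✓ · (6,4)B 1/1 ✓
Row 7: (7,1)A 0/0 ✓

(1,2), (3,3), (4,2), (4,3), (5,1), (5,2), (5,3)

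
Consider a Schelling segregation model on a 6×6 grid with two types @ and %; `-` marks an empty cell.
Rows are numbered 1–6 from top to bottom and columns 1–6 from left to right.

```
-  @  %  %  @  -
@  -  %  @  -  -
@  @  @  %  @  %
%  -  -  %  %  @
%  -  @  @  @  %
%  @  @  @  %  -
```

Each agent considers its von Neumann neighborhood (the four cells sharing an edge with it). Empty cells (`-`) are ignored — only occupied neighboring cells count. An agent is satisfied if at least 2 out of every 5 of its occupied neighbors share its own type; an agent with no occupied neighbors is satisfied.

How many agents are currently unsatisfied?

14

Row 1: (1,2)@ 0/1 ✗ · (1,3)% 2/3 ✓ · (1,4)% 1/3 ✗ · (1,5)@ 0/1 ✗
Row 2: (2,1)@ 1/1 ✓ · (2,3)% 1/3 ✗ · (2,4)@ 0/3 ✗
Row 3: (3,1)@ 2/3 ✓ · (3,2)@ 2/2 ✓ · (3,3)@ 1/3 ✗ · (3,4)% 1/4 ✗ · (3,5)@ 0/3 ✗ · (3,6)% 0/2 ✗
Row 4: (4,1)% 1/2 ✓ · (4,4)% 2/3 ✓ · (4,5)% 1/4 ✗ · (4,6)@ 0/3 ✗
Row 5: (5,1)% 2/2 ✓ · (5,3)@ 2/2 ✓ · (5,4)@ 3/4 ✓ · (5,5)@ 1/4 ✗ · (5,6)% 0/2 ✗
Row 6: (6,1)% 1/2 ✓ · (6,2)@ 1/2 ✓ · (6,3)@ 3/3 ✓ · (6,4)@ 2/3 ✓ · (6,5)% 0/2 ✗
Unsatisfied: (1,2), (1,4), (1,5), (2,3), (2,4), (3,3), (3,4), (3,5), (3,6), (4,5), (4,6), (5,5), (5,6), (6,5) — 14 in total.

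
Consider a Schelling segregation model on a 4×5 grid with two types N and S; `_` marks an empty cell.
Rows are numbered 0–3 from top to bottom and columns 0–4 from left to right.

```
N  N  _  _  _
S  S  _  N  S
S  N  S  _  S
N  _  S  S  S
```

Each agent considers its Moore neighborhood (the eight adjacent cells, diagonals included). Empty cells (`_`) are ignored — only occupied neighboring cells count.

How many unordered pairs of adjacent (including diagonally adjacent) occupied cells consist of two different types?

Scan each occupied cell's neighbors to the right and below (and the two forward diagonals) so each pair is counted once.
Row 0: N(0,0)–N(0,1)= N(0,0)–S(1,0)≠ N(0,0)–S(1,1)≠ N(0,1)–S(1,1)≠ N(0,1)–S(1,0)≠  → 4/5 unlike.
Row 1: S(1,0)–S(1,1)= S(1,0)–S(2,0)= S(1,0)–N(2,1)≠ S(1,1)–N(2,1)≠ S(1,1)–S(2,2)= S(1,1)–S(2,0)= N(1,3)–S(1,4)≠ N(1,3)–S(2,4)≠ N(1,3)–S(2,2)≠ S(1,4)–S(2,4)=  → 5/10 unlike.
Row 2: S(2,0)–N(2,1)≠ S(2,0)–N(3,0)≠ N(2,1)–S(2,2)≠ N(2,1)–S(3,2)≠ N(2,1)–N(3,0)= S(2,2)–S(3,2)= S(2,2)–S(3,3)= S(2,4)–S(3,4)= S(2,4)–S(3,3)=  → 4/9 unlike.
Row 3: S(3,2)–S(3,3)= S(3,3)–S(3,4)=  → 0/2 unlike.
Total adjacent occupied pairs: 26; unlike-type pairs: 13.

13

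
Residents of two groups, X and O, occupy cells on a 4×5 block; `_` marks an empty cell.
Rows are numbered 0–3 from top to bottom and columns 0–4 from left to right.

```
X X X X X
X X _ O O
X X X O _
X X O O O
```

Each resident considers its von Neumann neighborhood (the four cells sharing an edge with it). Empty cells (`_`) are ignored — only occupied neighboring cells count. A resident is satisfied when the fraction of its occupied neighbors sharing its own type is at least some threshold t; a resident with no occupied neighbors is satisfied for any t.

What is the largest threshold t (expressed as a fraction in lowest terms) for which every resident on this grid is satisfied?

(0,0)X 2/2
(0,1)X 3/3
(0,2)X 2/2
(0,3)X 2/3
(0,4)X 1/2
(1,0)X 3/3
(1,1)X 3/3
(1,3)O 2/3
(1,4)O 1/2
(2,0)X 3/3
(2,1)X 4/4
(2,2)X 1/3
(2,3)O 2/3
(3,0)X 2/2
(3,1)X 2/3
(3,2)O 1/3
(3,3)O 3/3
(3,4)O 1/1
The smallest same-type fraction is 1/3 at (2,2), which reduces to 1/3. Any threshold above that leaves this resident unsatisfied.

1/3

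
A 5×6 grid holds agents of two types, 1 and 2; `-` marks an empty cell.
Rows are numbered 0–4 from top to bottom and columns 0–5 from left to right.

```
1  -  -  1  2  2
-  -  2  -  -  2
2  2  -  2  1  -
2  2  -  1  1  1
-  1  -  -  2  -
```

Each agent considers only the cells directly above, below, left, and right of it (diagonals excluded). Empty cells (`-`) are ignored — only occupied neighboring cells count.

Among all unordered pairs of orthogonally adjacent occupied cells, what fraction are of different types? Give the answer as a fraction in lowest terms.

Scan each occupied cell's neighbors to the right and below so each pair is counted once.
Row 0: 1(0,3)–2(0,4)≠ 2(0,4)–2(0,5)= 2(0,5)–2(1,5)=  → 1/3 unlike.
Row 2: 2(2,0)–2(2,1)= 2(2,0)–2(3,0)= 2(2,1)–2(3,1)= 2(2,3)–1(2,4)≠ 2(2,3)–1(3,3)≠ 1(2,4)–1(3,4)=  → 2/6 unlike.
Row 3: 2(3,0)–2(3,1)= 2(3,1)–1(4,1)≠ 1(3,3)–1(3,4)= 1(3,4)–1(3,5)= 1(3,4)–2(4,4)≠  → 2/5 unlike.
Total adjacent occupied pairs: 14; unlike-type pairs: 5.
5/14 is already in lowest terms.

5/14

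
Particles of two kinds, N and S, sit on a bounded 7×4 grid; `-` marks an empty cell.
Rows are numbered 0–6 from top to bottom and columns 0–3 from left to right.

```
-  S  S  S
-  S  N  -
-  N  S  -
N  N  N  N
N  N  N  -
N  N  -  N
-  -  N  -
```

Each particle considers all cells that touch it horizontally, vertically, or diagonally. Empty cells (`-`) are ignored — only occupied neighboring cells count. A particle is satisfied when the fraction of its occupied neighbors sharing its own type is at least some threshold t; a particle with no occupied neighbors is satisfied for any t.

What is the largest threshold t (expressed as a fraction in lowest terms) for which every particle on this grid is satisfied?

1/6

Row 0: (0,1)S 2/3 · (0,2)S 3/4 · (0,3)S 1/2
Row 1: (1,1)S 3/5 · (1,2)N 1/6
Row 2: (2,1)N 4/6 · (2,2)S 1/6
Row 3: (3,0)N 4/4 · (3,1)N 6/7 · (3,2)N 5/6 · (3,3)N 2/3
Row 4: (4,0)N 5/5 · (4,1)N 7/7 · (4,2)N 6/6
Row 5: (5,0)N 3/3 · (5,1)N 5/5 · (5,3)N 2/2
Row 6: (6,2)N 2/2
The smallest same-type fraction is 1/6 at (1,2), which reduces to 1/6. Any threshold above that leaves this particle unsatisfied.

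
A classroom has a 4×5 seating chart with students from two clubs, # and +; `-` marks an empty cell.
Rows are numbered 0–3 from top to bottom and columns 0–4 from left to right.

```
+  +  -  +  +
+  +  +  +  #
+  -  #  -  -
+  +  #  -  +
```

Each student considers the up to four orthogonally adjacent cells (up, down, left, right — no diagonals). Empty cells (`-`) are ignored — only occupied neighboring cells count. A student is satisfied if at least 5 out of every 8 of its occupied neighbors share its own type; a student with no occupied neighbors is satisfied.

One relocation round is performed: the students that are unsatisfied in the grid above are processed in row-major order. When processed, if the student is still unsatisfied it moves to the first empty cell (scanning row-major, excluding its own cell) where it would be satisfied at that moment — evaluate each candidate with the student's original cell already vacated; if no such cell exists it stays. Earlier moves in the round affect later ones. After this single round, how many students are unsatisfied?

Initially unsatisfied (in order): (0,4), (1,4), (2,2), (3,1), (3,2).
  (0,4) → (0,2).
  (1,4): no empty cell satisfies it; stays.
  (2,2): no empty cell satisfies it; stays.
  (3,1) → (2,1).
  (3,2): now satisfied by earlier moves; stays.
Resulting grid:
+ + + + -
+ + + + #
+ + # - -
+ - # - +
Unsatisfied now: (1,4), (2,2).

2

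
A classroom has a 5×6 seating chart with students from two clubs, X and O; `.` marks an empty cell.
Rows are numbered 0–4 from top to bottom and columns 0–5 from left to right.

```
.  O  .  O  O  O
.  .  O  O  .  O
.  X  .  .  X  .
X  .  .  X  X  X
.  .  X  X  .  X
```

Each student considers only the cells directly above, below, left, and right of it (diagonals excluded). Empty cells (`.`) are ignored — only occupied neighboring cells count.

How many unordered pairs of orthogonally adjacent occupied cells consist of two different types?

Scan each occupied cell's neighbors to the right and below so each pair is counted once.
From row 0: 0 unlike of 4 pairs (running 0/4).
From row 1: 0 unlike of 1 pairs (running 0/5).
From row 2: 0 unlike of 1 pairs (running 0/6).
From row 3: 0 unlike of 4 pairs (running 0/10).
From row 4: 0 unlike of 1 pairs (running 0/11).
Total adjacent occupied pairs: 11; unlike-type pairs: 0.

0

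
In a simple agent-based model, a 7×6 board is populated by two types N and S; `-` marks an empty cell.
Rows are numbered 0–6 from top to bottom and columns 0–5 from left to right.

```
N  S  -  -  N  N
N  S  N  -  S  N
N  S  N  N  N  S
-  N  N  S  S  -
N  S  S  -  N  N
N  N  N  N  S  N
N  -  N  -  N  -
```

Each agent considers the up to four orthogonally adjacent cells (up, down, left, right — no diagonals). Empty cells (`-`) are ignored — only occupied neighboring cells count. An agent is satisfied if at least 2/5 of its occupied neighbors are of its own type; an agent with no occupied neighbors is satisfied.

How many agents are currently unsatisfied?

13

(0,0)N 1/2 ✓
(0,1)S 1/2 ✓
(0,4)N 1/2 ✓
(0,5)N 2/2 ✓
(1,0)N 2/3 ✓
(1,1)S 2/4 ✓
(1,2)N 1/2 ✓
(1,4)S 0/3 ✗
(1,5)N 1/3 ✗
(2,0)N 1/2 ✓
(2,1)S 1/4 ✗
(2,2)N 3/4 ✓
(2,3)N 2/3 ✓
(2,4)N 1/4 ✗
(2,5)S 0/2 ✗
(3,1)N 1/3 ✗
(3,2)N 2/4 ✓
(3,3)S 1/3 ✗
(3,4)S 1/3 ✗
(4,0)N 1/2 ✓
(4,1)S 1/4 ✗
(4,2)S 1/3 ✗
(4,4)N 1/3 ✗
(4,5)N 2/2 ✓
(5,0)N 3/3 ✓
(5,1)N 2/3 ✓
(5,2)N 3/4 ✓
(5,3)N 1/2 ✓
(5,4)S 0/4 ✗
(5,5)N 1/2 ✓
(6,0)N 1/1 ✓
(6,2)N 1/1 ✓
(6,4)N 0/1 ✗
Unsatisfied: (1,4), (1,5), (2,1), (2,4), (2,5), (3,1), (3,3), (3,4), (4,1), (4,2), (4,4), (5,4), (6,4) — 13 in total.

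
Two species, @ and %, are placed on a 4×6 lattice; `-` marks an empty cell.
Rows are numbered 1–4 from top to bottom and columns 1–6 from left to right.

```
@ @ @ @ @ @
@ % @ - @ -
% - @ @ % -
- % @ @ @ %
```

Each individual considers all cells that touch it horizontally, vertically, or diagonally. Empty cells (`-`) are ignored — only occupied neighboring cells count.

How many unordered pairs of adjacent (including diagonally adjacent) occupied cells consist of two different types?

Scan each occupied cell's neighbors to the right and below (and the two forward diagonals) so each pair is counted once.
From row 1: 3 unlike of 16 pairs (running 3/16).
From row 2: 5 unlike of 9 pairs (running 8/25).
From row 3: 4 unlike of 12 pairs (running 12/37).
From row 4: 2 unlike of 4 pairs (running 14/41).
Total adjacent occupied pairs: 41; unlike-type pairs: 14.

14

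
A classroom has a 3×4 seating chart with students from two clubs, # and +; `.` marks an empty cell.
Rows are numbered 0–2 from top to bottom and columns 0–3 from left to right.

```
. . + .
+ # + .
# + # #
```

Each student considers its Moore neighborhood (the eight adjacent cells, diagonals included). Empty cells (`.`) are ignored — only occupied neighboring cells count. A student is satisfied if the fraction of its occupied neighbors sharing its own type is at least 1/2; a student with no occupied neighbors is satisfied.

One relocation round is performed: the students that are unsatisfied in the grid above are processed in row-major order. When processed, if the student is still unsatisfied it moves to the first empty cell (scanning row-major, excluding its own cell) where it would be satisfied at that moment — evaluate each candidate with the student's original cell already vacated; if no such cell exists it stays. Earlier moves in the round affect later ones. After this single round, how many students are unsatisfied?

Initially unsatisfied (in order): (1,0), (1,1), (1,2), (2,0), (2,1).
  (1,0) → (0,1).
  (1,1) → (1,3).
  (1,2): now satisfied by earlier moves; stays.
  (2,0): no empty cell satisfies it; stays.
  (2,1) → (0,0).
Resulting grid:
+ + + .
. . + #
# . # #
Unsatisfied now: (1,2).

1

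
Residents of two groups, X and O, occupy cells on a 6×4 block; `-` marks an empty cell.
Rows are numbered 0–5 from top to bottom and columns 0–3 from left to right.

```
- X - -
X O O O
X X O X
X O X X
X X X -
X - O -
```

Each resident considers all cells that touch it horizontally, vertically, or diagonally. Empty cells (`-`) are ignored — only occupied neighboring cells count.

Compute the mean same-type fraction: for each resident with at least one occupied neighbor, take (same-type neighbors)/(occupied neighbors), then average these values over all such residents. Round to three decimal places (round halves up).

0.558

Row 0: (0,1)X 1/3
Row 1: (1,0)X 3/4 · (1,1)O 2/6 · (1,2)O 3/6 · (1,3)O 2/3
Row 2: (2,0)X 3/5 · (2,1)X 4/8 · (2,2)O 4/8 · (2,3)X 2/5
Row 3: (3,0)X 4/5 · (3,1)O 1/8 · (3,2)X 5/7 · (3,3)X 3/4
Row 4: (4,0)X 3/4 · (4,1)X 5/7 · (4,2)X 3/5
Row 5: (5,0)X 2/2 · (5,2)O 0/2
Sum over 18 residents: 1/3 + 3/4 + 2/6 + 3/6 + 2/3 + 3/5 + 4/8 + 4/8 + 2/5 + 4/5 + 1/8 + 5/7 + 3/4 + 3/4 + 5/7 + 3/5 + 2/2 + 0/2 = 8431/840; mean = 8431/840 ÷ 18 = 8431/15120 = 0.557605… → 0.558.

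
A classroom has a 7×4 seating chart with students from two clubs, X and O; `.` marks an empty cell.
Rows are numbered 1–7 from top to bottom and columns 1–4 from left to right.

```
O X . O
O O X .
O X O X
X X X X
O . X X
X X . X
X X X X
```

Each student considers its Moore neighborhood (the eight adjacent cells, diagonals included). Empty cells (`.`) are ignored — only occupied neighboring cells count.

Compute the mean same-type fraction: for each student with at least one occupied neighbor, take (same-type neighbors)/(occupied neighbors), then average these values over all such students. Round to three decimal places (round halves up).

0.654

(1,1)O 2/3
(1,2)X 1/4
(1,4)O 0/1
(2,1)O 3/5
(2,2)O 4/7
(2,3)X 3/6
(3,1)O 2/5
(3,2)X 4/8
(3,3)O 1/7
(3,4)X 3/4
(4,1)X 2/4
(4,2)X 4/7
(4,3)X 6/7
(4,4)X 4/5
(5,1)O 0/4
(5,3)X 6/6
(5,4)X 4/4
(6,1)X 3/4
(6,2)X 5/6
(6,4)X 4/4
(7,1)X 3/3
(7,2)X 4/4
(7,3)X 4/4
(7,4)X 2/2
Sum over 24 students: 2/3 + 1/4 + 0/1 + 3/5 + 4/7 + 3/6 + 2/5 + 4/8 + 1/7 + 3/4 + 2/4 + 4/7 + 6/7 + 4/5 + 0/4 + 6/6 + 4/4 + 3/4 + 5/6 + 4/4 + 3/3 + 4/4 + 4/4 + 2/2 = 2197/140; mean = 2197/140 ÷ 24 = 2197/3360 = 0.653869… → 0.654.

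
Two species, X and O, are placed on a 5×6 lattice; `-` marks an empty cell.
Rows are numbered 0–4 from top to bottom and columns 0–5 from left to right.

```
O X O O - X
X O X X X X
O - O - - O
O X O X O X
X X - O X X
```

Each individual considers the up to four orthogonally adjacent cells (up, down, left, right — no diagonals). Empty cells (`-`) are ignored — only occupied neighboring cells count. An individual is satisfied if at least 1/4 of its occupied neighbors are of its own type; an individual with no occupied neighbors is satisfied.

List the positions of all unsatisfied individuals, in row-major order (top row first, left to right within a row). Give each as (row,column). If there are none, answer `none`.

Row 0: (0,0)O 0/2 ✗ · (0,1)X 0/3 ✗ · (0,2)O 1/3 ✓ · (0,3)O 1/2 ✓ · (0,5)X 1/1 ✓
Row 1: (1,0)X 0/3 ✗ · (1,1)O 0/3 ✗ · (1,2)X 1/4 ✓ · (1,3)X 2/3 ✓ · (1,4)X 2/2 ✓ · (1,5)X 2/3 ✓
Row 2: (2,0)O 1/2 ✓ · (2,2)O 1/2 ✓ · (2,5)O 0/2 ✗
Row 3: (3,0)O 1/3 ✓ · (3,1)X 1/3 ✓ · (3,2)O 1/3 ✓ · (3,3)X 0/3 ✗ · (3,4)O 0/3 ✗ · (3,5)X 1/3 ✓
Row 4: (4,0)X 1/2 ✓ · (4,1)X 2/2 ✓ · (4,3)O 0/2 ✗ · (4,4)X 1/3 ✓ · (4,5)X 2/2 ✓

(0,0), (0,1), (1,0), (1,1), (2,5), (3,3), (3,4), (4,3)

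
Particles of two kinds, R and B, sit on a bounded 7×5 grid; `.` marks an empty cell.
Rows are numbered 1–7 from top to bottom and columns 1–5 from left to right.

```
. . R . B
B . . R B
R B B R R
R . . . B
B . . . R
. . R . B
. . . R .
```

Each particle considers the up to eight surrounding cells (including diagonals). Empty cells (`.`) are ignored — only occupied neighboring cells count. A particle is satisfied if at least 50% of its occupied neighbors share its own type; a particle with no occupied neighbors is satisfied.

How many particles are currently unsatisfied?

(1,3)R 1/1 satisfied
(1,5)B 1/2 satisfied
(2,1)B 1/2 satisfied
(2,4)R 3/6 satisfied
(2,5)B 1/4 not
(3,1)R 1/3 not
(3,2)B 2/4 satisfied
(3,3)B 1/3 not
(3,4)R 2/5 not
(3,5)R 2/4 satisfied
(4,1)R 1/3 not
(4,5)B 0/3 not
(5,1)B 0/1 not
(5,5)R 0/2 not
(6,3)R 1/1 satisfied
(6,5)B 0/2 not
(7,4)R 1/2 satisfied
Unsatisfied: (2,5), (3,1), (3,3), (3,4), (4,1), (4,5), (5,1), (5,5), (6,5) — 9 in total.

9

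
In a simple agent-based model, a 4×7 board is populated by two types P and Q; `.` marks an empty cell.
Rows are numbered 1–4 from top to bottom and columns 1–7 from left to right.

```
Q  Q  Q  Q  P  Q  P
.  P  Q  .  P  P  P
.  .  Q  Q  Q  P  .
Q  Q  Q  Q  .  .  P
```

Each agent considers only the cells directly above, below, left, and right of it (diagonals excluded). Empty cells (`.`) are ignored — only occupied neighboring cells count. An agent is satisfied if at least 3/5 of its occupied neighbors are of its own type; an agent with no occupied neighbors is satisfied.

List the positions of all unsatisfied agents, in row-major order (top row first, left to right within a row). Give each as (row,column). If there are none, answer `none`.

(1,4), (1,5), (1,6), (1,7), (2,2), (3,5), (3,6)

Row 1: (1,1)Q 1/1 ✓ · (1,2)Q 2/3 ✓ · (1,3)Q 3/3 ✓ · (1,4)Q 1/2 ✗ · (1,5)P 1/3 ✗ · (1,6)Q 0/3 ✗ · (1,7)P 1/2 ✗
Row 2: (2,2)P 0/2 ✗ · (2,3)Q 2/3 ✓ · (2,5)P 2/3 ✓ · (2,6)P 3/4 ✓ · (2,7)P 2/2 ✓
Row 3: (3,3)Q 3/3 ✓ · (3,4)Q 3/3 ✓ · (3,5)Q 1/3 ✗ · (3,6)P 1/2 ✗
Row 4: (4,1)Q 1/1 ✓ · (4,2)Q 2/2 ✓ · (4,3)Q 3/3 ✓ · (4,4)Q 2/2 ✓ · (4,7)P 0/0 ✓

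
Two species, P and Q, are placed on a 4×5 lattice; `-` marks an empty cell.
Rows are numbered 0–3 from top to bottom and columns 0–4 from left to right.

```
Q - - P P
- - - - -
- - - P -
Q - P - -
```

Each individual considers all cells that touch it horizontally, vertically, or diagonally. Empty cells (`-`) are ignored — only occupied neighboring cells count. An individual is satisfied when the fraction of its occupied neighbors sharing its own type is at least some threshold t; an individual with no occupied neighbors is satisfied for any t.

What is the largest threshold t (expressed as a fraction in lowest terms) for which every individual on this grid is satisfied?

1/1

(0,0)Q — no occupied neighbors
(0,3)P 1/1
(0,4)P 1/1
(2,3)P 1/1
(3,0)Q — no occupied neighbors
(3,2)P 1/1
The smallest same-type fraction is 1/1 at (0,3), which reduces to 1/1. Any threshold above that leaves this individual unsatisfied.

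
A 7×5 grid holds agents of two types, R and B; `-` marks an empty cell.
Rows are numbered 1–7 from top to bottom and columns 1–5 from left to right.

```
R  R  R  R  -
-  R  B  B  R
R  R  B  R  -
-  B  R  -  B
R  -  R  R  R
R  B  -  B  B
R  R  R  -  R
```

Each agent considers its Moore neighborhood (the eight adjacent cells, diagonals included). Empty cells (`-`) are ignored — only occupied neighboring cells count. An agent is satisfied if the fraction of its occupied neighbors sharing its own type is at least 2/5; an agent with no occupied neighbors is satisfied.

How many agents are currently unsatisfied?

12

(1,1)R 2/2 ok
(1,2)R 3/4 ok
(1,3)R 3/5 ok
(1,4)R 2/4 ok
(2,2)R 5/7 ok
(2,3)B 2/8 unhappy
(2,4)B 2/6 unhappy
(2,5)R 2/3 ok
(3,1)R 2/3 ok
(3,2)R 3/6 ok
(3,3)B 3/7 ok
(3,4)R 2/6 unhappy
(4,2)B 1/6 unhappy
(4,3)R 4/6 ok
(4,5)B 0/3 unhappy
(5,1)R 1/3 unhappy
(5,3)R 2/5 ok
(5,4)R 3/6 ok
(5,5)R 1/4 unhappy
(6,1)R 3/4 ok
(6,2)B 0/6 unhappy
(6,4)B 1/6 unhappy
(6,5)B 1/4 unhappy
(7,1)R 2/3 ok
(7,2)R 3/4 ok
(7,3)R 1/3 unhappy
(7,5)R 0/2 unhappy
Unsatisfied: (2,3), (2,4), (3,4), (4,2), (4,5), (5,1), (5,5), (6,2), (6,4), (6,5), (7,3), (7,5) — 12 in total.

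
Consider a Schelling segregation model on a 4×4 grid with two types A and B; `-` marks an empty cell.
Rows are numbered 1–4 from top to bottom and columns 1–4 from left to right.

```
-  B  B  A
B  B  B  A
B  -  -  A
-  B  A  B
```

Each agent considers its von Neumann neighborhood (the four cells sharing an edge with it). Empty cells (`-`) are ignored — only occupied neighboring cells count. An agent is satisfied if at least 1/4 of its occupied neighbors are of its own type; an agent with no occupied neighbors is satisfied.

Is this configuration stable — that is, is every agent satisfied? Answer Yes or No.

(1,2)B 2/2 ok
(1,3)B 2/3 ok
(1,4)A 1/2 ok
(2,1)B 2/2 ok
(2,2)B 3/3 ok
(2,3)B 2/3 ok
(2,4)A 2/3 ok
(3,1)B 1/1 ok
(3,4)A 1/2 ok
(4,2)B 0/1 unhappy
(4,3)A 0/2 unhappy
(4,4)B 0/2 unhappy
For instance (4,2) has only 0/1 same-type neighbors, below 1/4.

No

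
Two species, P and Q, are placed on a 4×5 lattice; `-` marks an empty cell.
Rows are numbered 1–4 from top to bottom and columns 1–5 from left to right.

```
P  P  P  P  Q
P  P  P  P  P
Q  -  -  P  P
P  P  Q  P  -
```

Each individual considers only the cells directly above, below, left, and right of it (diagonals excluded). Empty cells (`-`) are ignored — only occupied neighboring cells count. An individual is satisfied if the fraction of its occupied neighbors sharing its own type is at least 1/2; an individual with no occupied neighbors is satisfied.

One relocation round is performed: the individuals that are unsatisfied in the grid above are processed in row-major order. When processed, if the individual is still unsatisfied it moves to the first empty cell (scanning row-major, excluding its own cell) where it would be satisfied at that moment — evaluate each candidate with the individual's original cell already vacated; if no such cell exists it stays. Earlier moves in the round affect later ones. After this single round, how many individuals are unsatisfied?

Initially unsatisfied (in order): (1,5), (3,1), (4,3).
  (1,5): no empty cell satisfies it; stays.
  (3,1): no empty cell satisfies it; stays.
  (4,3): no empty cell satisfies it; stays.
Resulting grid:
P P P P Q
P P P P P
Q - - P P
P P Q P -
Unsatisfied now: (1,5), (3,1), (4,3).

3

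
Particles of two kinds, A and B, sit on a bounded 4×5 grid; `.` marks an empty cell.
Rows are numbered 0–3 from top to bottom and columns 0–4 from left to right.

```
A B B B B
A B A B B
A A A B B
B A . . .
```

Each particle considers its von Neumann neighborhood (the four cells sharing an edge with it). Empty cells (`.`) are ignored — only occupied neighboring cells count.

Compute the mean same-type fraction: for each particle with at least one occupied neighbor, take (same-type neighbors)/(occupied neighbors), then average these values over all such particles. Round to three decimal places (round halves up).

0.647

(0,0)A 1/2
(0,1)B 2/3
(0,2)B 2/3
(0,3)B 3/3
(0,4)B 2/2
(1,0)A 2/3
(1,1)B 1/4
(1,2)A 1/4
(1,3)B 3/4
(1,4)B 3/3
(2,0)A 2/3
(2,1)A 3/4
(2,2)A 2/3
(2,3)B 2/3
(2,4)B 2/2
(3,0)B 0/2
(3,1)A 1/2
Sum over 17 particles: 1/2 + 2/3 + 2/3 + 3/3 + 2/2 + 2/3 + 1/4 + 1/4 + 3/4 + 3/3 + 2/3 + 3/4 + 2/3 + 2/3 + 2/2 + 0/2 + 1/2 = 11; mean = 11 ÷ 17 = 11/17 = 0.647058… → 0.647.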